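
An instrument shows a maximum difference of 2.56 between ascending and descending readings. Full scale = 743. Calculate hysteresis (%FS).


Hysteresis = (max difference / full scale) * 100%.
H = (2.56 / 743) * 100
H = 0.345 %FS

0.345 %FS


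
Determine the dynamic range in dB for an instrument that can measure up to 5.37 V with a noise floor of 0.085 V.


Dynamic range = 20 * log10(Vmax / Vnoise).
DR = 20 * log10(5.37 / 0.085)
DR = 20 * log10(63.18)
DR = 36.01 dB

36.01 dB


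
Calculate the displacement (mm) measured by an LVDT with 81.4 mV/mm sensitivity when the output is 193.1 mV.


Displacement = Vout / sensitivity.
d = 193.1 / 81.4
d = 2.372 mm

2.372 mm


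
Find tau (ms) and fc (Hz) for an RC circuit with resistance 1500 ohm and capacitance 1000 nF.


Time constant: tau = R * C.
tau = 1500 * 1.00e-06 = 0.0015 s
tau = 1.5 ms
Cutoff frequency: fc = 1 / (2*pi*R*C).
fc = 1 / (2*pi*0.0015) = 106.1 Hz

tau = 1.5 ms, fc = 106.1 Hz


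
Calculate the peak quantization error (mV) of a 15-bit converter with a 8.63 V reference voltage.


The maximum quantization error is +/- LSB/2.
LSB = Vref / 2^n = 8.63 / 32768 = 0.00026337 V
Max error = LSB / 2 = 0.00026337 / 2 = 0.00013168 V
Max error = 0.1317 mV

0.1317 mV


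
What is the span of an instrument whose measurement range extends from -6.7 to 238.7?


Span = upper range - lower range.
Span = 238.7 - (-6.7)
Span = 245.4

245.4


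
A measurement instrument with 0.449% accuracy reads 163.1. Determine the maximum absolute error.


Absolute error = (accuracy% / 100) * reading.
Error = (0.449 / 100) * 163.1
Error = 0.00449 * 163.1
Error = 0.7323

0.7323


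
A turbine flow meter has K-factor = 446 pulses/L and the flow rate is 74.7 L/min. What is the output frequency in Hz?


Frequency = K * Q / 60 (converting L/min to L/s).
f = 446 * 74.7 / 60
f = 33316.2 / 60
f = 555.27 Hz

555.27 Hz


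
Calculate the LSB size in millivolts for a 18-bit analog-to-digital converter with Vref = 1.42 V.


The resolution (LSB) of an ADC is Vref / 2^n.
LSB = 1.42 / 2^18
LSB = 1.42 / 262144
LSB = 5.42e-06 V = 0.00541687 mV

0.00541687 mV


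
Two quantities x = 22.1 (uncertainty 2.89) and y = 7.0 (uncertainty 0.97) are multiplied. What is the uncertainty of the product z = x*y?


For a product z = x*y, the relative uncertainty is:
uz/z = sqrt((ux/x)^2 + (uy/y)^2)
Relative uncertainties: ux/x = 2.89/22.1 = 0.130769
uy/y = 0.97/7.0 = 0.138571
z = 22.1 * 7.0 = 154.7
uz = 154.7 * sqrt(0.130769^2 + 0.138571^2) = 29.475

29.475


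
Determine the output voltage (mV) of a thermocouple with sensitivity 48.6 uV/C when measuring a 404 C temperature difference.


The thermocouple output V = sensitivity * dT.
V = 48.6 uV/C * 404 C
V = 19634.4 uV
V = 19.634 mV

19.634 mV


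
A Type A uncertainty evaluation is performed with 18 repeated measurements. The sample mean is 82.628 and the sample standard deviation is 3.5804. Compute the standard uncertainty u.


The standard uncertainty for Type A evaluation is u = s / sqrt(n).
u = 3.5804 / sqrt(18)
u = 3.5804 / 4.2426
u = 0.8439

0.8439


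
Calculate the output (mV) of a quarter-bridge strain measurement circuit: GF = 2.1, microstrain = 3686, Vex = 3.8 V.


Quarter bridge output: Vout = (GF * epsilon * Vex) / 4.
Vout = (2.1 * 3686e-6 * 3.8) / 4
Vout = 0.02941428 / 4 V
Vout = 0.00735357 V = 7.3536 mV

7.3536 mV


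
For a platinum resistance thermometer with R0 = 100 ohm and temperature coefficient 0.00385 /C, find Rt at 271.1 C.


The RTD equation: Rt = R0 * (1 + alpha * T).
Rt = 100 * (1 + 0.00385 * 271.1)
Rt = 100 * (1 + 1.043735)
Rt = 100 * 2.043735
Rt = 204.373 ohm

204.373 ohm


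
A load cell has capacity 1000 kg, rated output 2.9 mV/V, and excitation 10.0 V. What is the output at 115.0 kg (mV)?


Vout = rated_output * Vex * (load / capacity).
Vout = 2.9 * 10.0 * (115.0 / 1000)
Vout = 2.9 * 10.0 * 0.115
Vout = 3.335 mV

3.335 mV


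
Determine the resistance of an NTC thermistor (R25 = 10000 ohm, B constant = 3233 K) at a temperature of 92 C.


NTC thermistor equation: Rt = R25 * exp(B * (1/T - 1/T25)).
T in Kelvin: 365.15 K, T25 = 298.15 K
1/T - 1/T25 = 1/365.15 - 1/298.15 = -0.00061542
B * (1/T - 1/T25) = 3233 * -0.00061542 = -1.9896
Rt = 10000 * exp(-1.9896) = 1367.4 ohm

1367.4 ohm


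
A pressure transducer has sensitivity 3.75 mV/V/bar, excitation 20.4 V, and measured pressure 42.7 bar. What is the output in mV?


Output = sensitivity * Vex * P.
Vout = 3.75 * 20.4 * 42.7
Vout = 76.5 * 42.7
Vout = 3266.55 mV

3266.55 mV


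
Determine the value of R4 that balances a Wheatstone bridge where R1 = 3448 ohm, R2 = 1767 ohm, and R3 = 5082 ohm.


At balance: R1*R4 = R2*R3, so R4 = R2*R3/R1.
R4 = 1767 * 5082 / 3448
R4 = 8979894 / 3448
R4 = 2604.38 ohm

2604.38 ohm


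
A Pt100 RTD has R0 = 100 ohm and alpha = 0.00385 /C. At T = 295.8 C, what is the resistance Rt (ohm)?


The RTD equation: Rt = R0 * (1 + alpha * T).
Rt = 100 * (1 + 0.00385 * 295.8)
Rt = 100 * (1 + 1.13883)
Rt = 100 * 2.13883
Rt = 213.883 ohm

213.883 ohm


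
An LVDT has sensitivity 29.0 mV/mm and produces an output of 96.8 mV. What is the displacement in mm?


Displacement = Vout / sensitivity.
d = 96.8 / 29.0
d = 3.338 mm

3.338 mm


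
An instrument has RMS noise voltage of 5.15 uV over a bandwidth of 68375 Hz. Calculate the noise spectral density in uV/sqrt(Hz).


Noise spectral density = Vrms / sqrt(BW).
NSD = 5.15 / sqrt(68375)
NSD = 5.15 / 261.4861
NSD = 0.0197 uV/sqrt(Hz)

0.0197 uV/sqrt(Hz)


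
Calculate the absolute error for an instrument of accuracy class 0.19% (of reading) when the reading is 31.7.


Absolute error = (accuracy% / 100) * reading.
Error = (0.19 / 100) * 31.7
Error = 0.0019 * 31.7
Error = 0.0602

0.0602


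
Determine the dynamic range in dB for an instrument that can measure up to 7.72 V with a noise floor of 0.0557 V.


Dynamic range = 20 * log10(Vmax / Vnoise).
DR = 20 * log10(7.72 / 0.0557)
DR = 20 * log10(138.6)
DR = 42.84 dB

42.84 dB


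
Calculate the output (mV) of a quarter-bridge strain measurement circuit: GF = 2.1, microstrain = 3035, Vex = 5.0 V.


Quarter bridge output: Vout = (GF * epsilon * Vex) / 4.
Vout = (2.1 * 3035e-6 * 5.0) / 4
Vout = 0.0318675 / 4 V
Vout = 0.00796687 V = 7.9669 mV

7.9669 mV


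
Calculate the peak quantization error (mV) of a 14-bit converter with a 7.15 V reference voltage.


The maximum quantization error is +/- LSB/2.
LSB = Vref / 2^n = 7.15 / 16384 = 0.0004364 V
Max error = LSB / 2 = 0.0004364 / 2 = 0.0002182 V
Max error = 0.2182 mV

0.2182 mV


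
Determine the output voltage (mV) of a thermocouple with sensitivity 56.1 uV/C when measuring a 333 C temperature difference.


The thermocouple output V = sensitivity * dT.
V = 56.1 uV/C * 333 C
V = 18681.3 uV
V = 18.681 mV

18.681 mV


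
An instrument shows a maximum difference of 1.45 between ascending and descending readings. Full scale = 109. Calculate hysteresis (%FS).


Hysteresis = (max difference / full scale) * 100%.
H = (1.45 / 109) * 100
H = 1.33 %FS

1.33 %FS


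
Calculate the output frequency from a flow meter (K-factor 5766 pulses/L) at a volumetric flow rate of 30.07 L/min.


Frequency = K * Q / 60 (converting L/min to L/s).
f = 5766 * 30.07 / 60
f = 173383.62 / 60
f = 2889.73 Hz

2889.73 Hz


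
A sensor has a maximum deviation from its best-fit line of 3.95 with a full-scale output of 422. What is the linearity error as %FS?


Linearity error = (max deviation / full scale) * 100%.
Linearity = (3.95 / 422) * 100
Linearity = 0.936 %FS

0.936 %FS


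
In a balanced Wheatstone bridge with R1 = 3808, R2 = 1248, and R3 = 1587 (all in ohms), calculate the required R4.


At balance: R1*R4 = R2*R3, so R4 = R2*R3/R1.
R4 = 1248 * 1587 / 3808
R4 = 1980576 / 3808
R4 = 520.11 ohm

520.11 ohm


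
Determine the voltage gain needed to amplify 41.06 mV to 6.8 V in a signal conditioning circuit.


Gain = Vout / Vin (converting to same units).
G = 6.8 V / 41.06 mV
G = 6800.0 mV / 41.06 mV
G = 165.61

165.61


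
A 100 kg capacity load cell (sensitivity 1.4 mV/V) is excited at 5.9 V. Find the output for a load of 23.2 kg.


Vout = rated_output * Vex * (load / capacity).
Vout = 1.4 * 5.9 * (23.2 / 100)
Vout = 1.4 * 5.9 * 0.232
Vout = 1.916 mV

1.916 mV


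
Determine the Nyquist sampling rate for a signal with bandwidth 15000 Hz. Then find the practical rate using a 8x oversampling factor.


By Nyquist theorem, fs_min = 2 * fmax.
fs_min = 2 * 15000 = 30000 Hz
Practical rate = 8 * fs_min = 8 * 30000 = 240000 Hz

fs_min = 30000 Hz, fs_practical = 240000 Hz


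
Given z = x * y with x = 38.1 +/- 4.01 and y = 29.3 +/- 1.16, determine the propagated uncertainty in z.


For a product z = x*y, the relative uncertainty is:
uz/z = sqrt((ux/x)^2 + (uy/y)^2)
Relative uncertainties: ux/x = 4.01/38.1 = 0.105249
uy/y = 1.16/29.3 = 0.03959
z = 38.1 * 29.3 = 1116.3
uz = 1116.3 * sqrt(0.105249^2 + 0.03959^2) = 125.53

125.53


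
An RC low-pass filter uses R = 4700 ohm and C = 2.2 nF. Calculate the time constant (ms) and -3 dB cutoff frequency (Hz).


Time constant: tau = R * C.
tau = 4700 * 2.20e-09 = 1.034e-05 s
tau = 0.0103 ms
Cutoff frequency: fc = 1 / (2*pi*R*C).
fc = 1 / (2*pi*1.034e-05) = 15392.16 Hz

tau = 0.0103 ms, fc = 15392.16 Hz


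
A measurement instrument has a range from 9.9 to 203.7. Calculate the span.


Span = upper range - lower range.
Span = 203.7 - (9.9)
Span = 193.8

193.8


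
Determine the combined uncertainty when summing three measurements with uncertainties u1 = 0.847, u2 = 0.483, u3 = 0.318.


For a sum of independent quantities, uc = sqrt(u1^2 + u2^2 + u3^2).
uc = sqrt(0.847^2 + 0.483^2 + 0.318^2)
uc = sqrt(0.717409 + 0.233289 + 0.101124)
uc = 1.0256

1.0256


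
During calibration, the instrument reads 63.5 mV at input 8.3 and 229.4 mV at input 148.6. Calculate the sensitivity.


Sensitivity = (y2 - y1) / (x2 - x1).
S = (229.4 - 63.5) / (148.6 - 8.3)
S = 165.9 / 140.3
S = 1.1825 mV/unit

1.1825 mV/unit


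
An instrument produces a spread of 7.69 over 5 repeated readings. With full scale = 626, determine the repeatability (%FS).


Repeatability = (spread / full scale) * 100%.
R = (7.69 / 626) * 100
R = 1.228 %FS

1.228 %FS


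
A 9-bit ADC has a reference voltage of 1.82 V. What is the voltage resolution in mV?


The resolution (LSB) of an ADC is Vref / 2^n.
LSB = 1.82 / 2^9
LSB = 1.82 / 512
LSB = 0.00355469 V = 3.5546875 mV

3.5546875 mV


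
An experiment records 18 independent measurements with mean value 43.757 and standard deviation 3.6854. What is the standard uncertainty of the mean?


The standard uncertainty for Type A evaluation is u = s / sqrt(n).
u = 3.6854 / sqrt(18)
u = 3.6854 / 4.2426
u = 0.8687

0.8687


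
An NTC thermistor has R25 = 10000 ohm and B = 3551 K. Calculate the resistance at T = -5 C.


NTC thermistor equation: Rt = R25 * exp(B * (1/T - 1/T25)).
T in Kelvin: 268.15 K, T25 = 298.15 K
1/T - 1/T25 = 1/268.15 - 1/298.15 = 0.00037524
B * (1/T - 1/T25) = 3551 * 0.00037524 = 1.3325
Rt = 10000 * exp(1.3325) = 37904.2 ohm

37904.2 ohm


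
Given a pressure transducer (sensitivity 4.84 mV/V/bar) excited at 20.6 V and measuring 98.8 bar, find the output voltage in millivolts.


Output = sensitivity * Vex * P.
Vout = 4.84 * 20.6 * 98.8
Vout = 99.704 * 98.8
Vout = 9850.76 mV

9850.76 mV


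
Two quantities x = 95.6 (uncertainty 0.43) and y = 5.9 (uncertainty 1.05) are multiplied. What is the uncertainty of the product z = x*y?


For a product z = x*y, the relative uncertainty is:
uz/z = sqrt((ux/x)^2 + (uy/y)^2)
Relative uncertainties: ux/x = 0.43/95.6 = 0.004498
uy/y = 1.05/5.9 = 0.177966
z = 95.6 * 5.9 = 564.0
uz = 564.0 * sqrt(0.004498^2 + 0.177966^2) = 100.412

100.412


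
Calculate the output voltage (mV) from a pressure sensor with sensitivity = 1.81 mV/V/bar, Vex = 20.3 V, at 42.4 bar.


Output = sensitivity * Vex * P.
Vout = 1.81 * 20.3 * 42.4
Vout = 36.743 * 42.4
Vout = 1557.9 mV

1557.9 mV


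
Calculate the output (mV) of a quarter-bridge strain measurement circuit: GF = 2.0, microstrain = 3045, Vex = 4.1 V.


Quarter bridge output: Vout = (GF * epsilon * Vex) / 4.
Vout = (2.0 * 3045e-6 * 4.1) / 4
Vout = 0.024969 / 4 V
Vout = 0.00624225 V = 6.2422 mV

6.2422 mV


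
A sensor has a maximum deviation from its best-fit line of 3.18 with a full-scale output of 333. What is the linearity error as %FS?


Linearity error = (max deviation / full scale) * 100%.
Linearity = (3.18 / 333) * 100
Linearity = 0.955 %FS

0.955 %FS


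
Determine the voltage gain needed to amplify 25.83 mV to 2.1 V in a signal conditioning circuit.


Gain = Vout / Vin (converting to same units).
G = 2.1 V / 25.83 mV
G = 2100.0 mV / 25.83 mV
G = 81.3

81.3


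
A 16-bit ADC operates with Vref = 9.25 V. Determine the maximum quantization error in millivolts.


The maximum quantization error is +/- LSB/2.
LSB = Vref / 2^n = 9.25 / 65536 = 0.00014114 V
Max error = LSB / 2 = 0.00014114 / 2 = 7.057e-05 V
Max error = 0.0706 mV

0.0706 mV


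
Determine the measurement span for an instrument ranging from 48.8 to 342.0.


Span = upper range - lower range.
Span = 342.0 - (48.8)
Span = 293.2

293.2


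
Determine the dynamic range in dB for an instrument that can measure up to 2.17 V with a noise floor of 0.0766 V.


Dynamic range = 20 * log10(Vmax / Vnoise).
DR = 20 * log10(2.17 / 0.0766)
DR = 20 * log10(28.33)
DR = 29.04 dB

29.04 dB


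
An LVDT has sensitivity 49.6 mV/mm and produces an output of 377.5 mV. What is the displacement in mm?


Displacement = Vout / sensitivity.
d = 377.5 / 49.6
d = 7.611 mm

7.611 mm


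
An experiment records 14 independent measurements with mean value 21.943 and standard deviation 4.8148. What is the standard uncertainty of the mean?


The standard uncertainty for Type A evaluation is u = s / sqrt(n).
u = 4.8148 / sqrt(14)
u = 4.8148 / 3.7417
u = 1.2868

1.2868


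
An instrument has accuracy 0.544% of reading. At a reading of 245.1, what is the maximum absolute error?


Absolute error = (accuracy% / 100) * reading.
Error = (0.544 / 100) * 245.1
Error = 0.00544 * 245.1
Error = 1.3333

1.3333


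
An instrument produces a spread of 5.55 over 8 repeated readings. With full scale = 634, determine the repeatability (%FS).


Repeatability = (spread / full scale) * 100%.
R = (5.55 / 634) * 100
R = 0.875 %FS

0.875 %FS


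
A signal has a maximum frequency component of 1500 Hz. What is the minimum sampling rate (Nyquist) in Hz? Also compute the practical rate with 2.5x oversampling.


By Nyquist theorem, fs_min = 2 * fmax.
fs_min = 2 * 1500 = 3000 Hz
Practical rate = 2.5 * fs_min = 2.5 * 3000 = 7500 Hz

fs_min = 3000 Hz, fs_practical = 7500 Hz


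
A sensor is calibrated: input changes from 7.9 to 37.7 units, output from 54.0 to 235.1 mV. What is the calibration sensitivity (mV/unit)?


Sensitivity = (y2 - y1) / (x2 - x1).
S = (235.1 - 54.0) / (37.7 - 7.9)
S = 181.1 / 29.8
S = 6.0772 mV/unit

6.0772 mV/unit


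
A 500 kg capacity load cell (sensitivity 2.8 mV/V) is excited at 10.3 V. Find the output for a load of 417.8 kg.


Vout = rated_output * Vex * (load / capacity).
Vout = 2.8 * 10.3 * (417.8 / 500)
Vout = 2.8 * 10.3 * 0.8356
Vout = 24.099 mV

24.099 mV


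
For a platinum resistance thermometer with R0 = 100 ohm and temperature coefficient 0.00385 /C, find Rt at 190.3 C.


The RTD equation: Rt = R0 * (1 + alpha * T).
Rt = 100 * (1 + 0.00385 * 190.3)
Rt = 100 * (1 + 0.732655)
Rt = 100 * 1.732655
Rt = 173.266 ohm

173.266 ohm


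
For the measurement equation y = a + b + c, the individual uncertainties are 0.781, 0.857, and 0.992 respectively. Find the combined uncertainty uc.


For a sum of independent quantities, uc = sqrt(u1^2 + u2^2 + u3^2).
uc = sqrt(0.781^2 + 0.857^2 + 0.992^2)
uc = sqrt(0.609961 + 0.734449 + 0.984064)
uc = 1.5259

1.5259


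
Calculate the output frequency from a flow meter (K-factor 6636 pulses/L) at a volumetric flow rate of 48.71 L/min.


Frequency = K * Q / 60 (converting L/min to L/s).
f = 6636 * 48.71 / 60
f = 323239.56 / 60
f = 5387.33 Hz

5387.33 Hz


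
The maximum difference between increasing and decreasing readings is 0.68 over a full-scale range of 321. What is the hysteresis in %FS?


Hysteresis = (max difference / full scale) * 100%.
H = (0.68 / 321) * 100
H = 0.212 %FS

0.212 %FS


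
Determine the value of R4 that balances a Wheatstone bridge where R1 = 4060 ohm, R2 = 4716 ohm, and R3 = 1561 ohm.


At balance: R1*R4 = R2*R3, so R4 = R2*R3/R1.
R4 = 4716 * 1561 / 4060
R4 = 7361676 / 4060
R4 = 1813.22 ohm

1813.22 ohm


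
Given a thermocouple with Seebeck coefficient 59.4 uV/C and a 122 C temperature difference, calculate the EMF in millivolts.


The thermocouple output V = sensitivity * dT.
V = 59.4 uV/C * 122 C
V = 7246.8 uV
V = 7.247 mV

7.247 mV


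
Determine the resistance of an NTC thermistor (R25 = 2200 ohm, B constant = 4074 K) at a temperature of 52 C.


NTC thermistor equation: Rt = R25 * exp(B * (1/T - 1/T25)).
T in Kelvin: 325.15 K, T25 = 298.15 K
1/T - 1/T25 = 1/325.15 - 1/298.15 = -0.00027851
B * (1/T - 1/T25) = 4074 * -0.00027851 = -1.1347
Rt = 2200 * exp(-1.1347) = 707.4 ohm

707.4 ohm


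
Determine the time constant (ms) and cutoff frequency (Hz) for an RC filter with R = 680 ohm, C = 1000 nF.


Time constant: tau = R * C.
tau = 680 * 1.00e-06 = 0.00068 s
tau = 0.68 ms
Cutoff frequency: fc = 1 / (2*pi*R*C).
fc = 1 / (2*pi*0.00068) = 234.05 Hz

tau = 0.68 ms, fc = 234.05 Hz


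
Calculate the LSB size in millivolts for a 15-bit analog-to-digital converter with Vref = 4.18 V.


The resolution (LSB) of an ADC is Vref / 2^n.
LSB = 4.18 / 2^15
LSB = 4.18 / 32768
LSB = 0.00012756 V = 0.12756348 mV

0.12756348 mV


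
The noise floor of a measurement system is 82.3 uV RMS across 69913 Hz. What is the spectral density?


Noise spectral density = Vrms / sqrt(BW).
NSD = 82.3 / sqrt(69913)
NSD = 82.3 / 264.4107
NSD = 0.3113 uV/sqrt(Hz)

0.3113 uV/sqrt(Hz)


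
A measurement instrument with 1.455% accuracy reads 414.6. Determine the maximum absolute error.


Absolute error = (accuracy% / 100) * reading.
Error = (1.455 / 100) * 414.6
Error = 0.01455 * 414.6
Error = 6.0324

6.0324


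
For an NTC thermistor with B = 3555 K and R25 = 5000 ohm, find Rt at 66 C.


NTC thermistor equation: Rt = R25 * exp(B * (1/T - 1/T25)).
T in Kelvin: 339.15 K, T25 = 298.15 K
1/T - 1/T25 = 1/339.15 - 1/298.15 = -0.00040547
B * (1/T - 1/T25) = 3555 * -0.00040547 = -1.4414
Rt = 5000 * exp(-1.4414) = 1182.9 ohm

1182.9 ohm


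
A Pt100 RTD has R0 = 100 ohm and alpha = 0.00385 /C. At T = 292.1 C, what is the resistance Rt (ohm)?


The RTD equation: Rt = R0 * (1 + alpha * T).
Rt = 100 * (1 + 0.00385 * 292.1)
Rt = 100 * (1 + 1.124585)
Rt = 100 * 2.124585
Rt = 212.459 ohm

212.459 ohm


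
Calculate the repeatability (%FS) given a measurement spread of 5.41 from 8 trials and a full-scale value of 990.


Repeatability = (spread / full scale) * 100%.
R = (5.41 / 990) * 100
R = 0.546 %FS

0.546 %FS


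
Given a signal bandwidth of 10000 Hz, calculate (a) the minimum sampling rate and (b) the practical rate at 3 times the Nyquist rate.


By Nyquist theorem, fs_min = 2 * fmax.
fs_min = 2 * 10000 = 20000 Hz
Practical rate = 3 * fs_min = 3 * 20000 = 60000 Hz

fs_min = 20000 Hz, fs_practical = 60000 Hz


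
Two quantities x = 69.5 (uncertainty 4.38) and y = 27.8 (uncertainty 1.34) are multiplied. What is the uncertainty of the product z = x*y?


For a product z = x*y, the relative uncertainty is:
uz/z = sqrt((ux/x)^2 + (uy/y)^2)
Relative uncertainties: ux/x = 4.38/69.5 = 0.063022
uy/y = 1.34/27.8 = 0.048201
z = 69.5 * 27.8 = 1932.1
uz = 1932.1 * sqrt(0.063022^2 + 0.048201^2) = 153.296

153.296


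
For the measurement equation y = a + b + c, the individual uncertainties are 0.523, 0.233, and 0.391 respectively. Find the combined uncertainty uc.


For a sum of independent quantities, uc = sqrt(u1^2 + u2^2 + u3^2).
uc = sqrt(0.523^2 + 0.233^2 + 0.391^2)
uc = sqrt(0.273529 + 0.054289 + 0.152881)
uc = 0.6933

0.6933


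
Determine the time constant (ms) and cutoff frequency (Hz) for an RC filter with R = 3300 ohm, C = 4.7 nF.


Time constant: tau = R * C.
tau = 3300 * 4.70e-09 = 1.551e-05 s
tau = 0.0155 ms
Cutoff frequency: fc = 1 / (2*pi*R*C).
fc = 1 / (2*pi*1.551e-05) = 10261.44 Hz

tau = 0.0155 ms, fc = 10261.44 Hz


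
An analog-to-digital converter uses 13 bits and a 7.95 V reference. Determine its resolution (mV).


The resolution (LSB) of an ADC is Vref / 2^n.
LSB = 7.95 / 2^13
LSB = 7.95 / 8192
LSB = 0.00097046 V = 0.97045898 mV

0.97045898 mV


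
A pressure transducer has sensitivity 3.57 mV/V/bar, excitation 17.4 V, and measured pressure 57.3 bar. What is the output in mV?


Output = sensitivity * Vex * P.
Vout = 3.57 * 17.4 * 57.3
Vout = 62.118 * 57.3
Vout = 3559.36 mV

3559.36 mV


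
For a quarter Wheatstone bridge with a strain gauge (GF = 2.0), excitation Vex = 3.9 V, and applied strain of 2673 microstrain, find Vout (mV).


Quarter bridge output: Vout = (GF * epsilon * Vex) / 4.
Vout = (2.0 * 2673e-6 * 3.9) / 4
Vout = 0.0208494 / 4 V
Vout = 0.00521235 V = 5.2123 mV

5.2123 mV


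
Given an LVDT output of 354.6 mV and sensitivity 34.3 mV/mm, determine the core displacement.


Displacement = Vout / sensitivity.
d = 354.6 / 34.3
d = 10.338 mm

10.338 mm


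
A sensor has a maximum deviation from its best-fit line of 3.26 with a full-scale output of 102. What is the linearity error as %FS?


Linearity error = (max deviation / full scale) * 100%.
Linearity = (3.26 / 102) * 100
Linearity = 3.196 %FS

3.196 %FS


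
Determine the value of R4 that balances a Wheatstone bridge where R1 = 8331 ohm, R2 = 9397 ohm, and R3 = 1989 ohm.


At balance: R1*R4 = R2*R3, so R4 = R2*R3/R1.
R4 = 9397 * 1989 / 8331
R4 = 18690633 / 8331
R4 = 2243.5 ohm

2243.5 ohm


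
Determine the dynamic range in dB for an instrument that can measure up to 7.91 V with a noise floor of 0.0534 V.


Dynamic range = 20 * log10(Vmax / Vnoise).
DR = 20 * log10(7.91 / 0.0534)
DR = 20 * log10(148.13)
DR = 43.41 dB

43.41 dB


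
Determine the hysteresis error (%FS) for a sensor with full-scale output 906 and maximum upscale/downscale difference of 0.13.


Hysteresis = (max difference / full scale) * 100%.
H = (0.13 / 906) * 100
H = 0.014 %FS

0.014 %FS


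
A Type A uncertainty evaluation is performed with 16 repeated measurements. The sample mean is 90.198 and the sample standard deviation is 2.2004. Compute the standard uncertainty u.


The standard uncertainty for Type A evaluation is u = s / sqrt(n).
u = 2.2004 / sqrt(16)
u = 2.2004 / 4.0
u = 0.5501

0.5501


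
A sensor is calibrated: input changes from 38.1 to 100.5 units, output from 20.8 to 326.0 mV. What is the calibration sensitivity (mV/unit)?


Sensitivity = (y2 - y1) / (x2 - x1).
S = (326.0 - 20.8) / (100.5 - 38.1)
S = 305.2 / 62.4
S = 4.891 mV/unit

4.891 mV/unit


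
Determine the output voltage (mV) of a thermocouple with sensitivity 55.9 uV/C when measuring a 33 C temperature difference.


The thermocouple output V = sensitivity * dT.
V = 55.9 uV/C * 33 C
V = 1844.7 uV
V = 1.845 mV

1.845 mV


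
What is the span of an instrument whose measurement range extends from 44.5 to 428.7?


Span = upper range - lower range.
Span = 428.7 - (44.5)
Span = 384.2

384.2


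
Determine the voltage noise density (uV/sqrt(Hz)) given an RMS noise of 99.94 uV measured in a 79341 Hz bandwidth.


Noise spectral density = Vrms / sqrt(BW).
NSD = 99.94 / sqrt(79341)
NSD = 99.94 / 281.6753
NSD = 0.3548 uV/sqrt(Hz)

0.3548 uV/sqrt(Hz)


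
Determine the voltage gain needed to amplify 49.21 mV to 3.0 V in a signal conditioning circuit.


Gain = Vout / Vin (converting to same units).
G = 3.0 V / 49.21 mV
G = 3000.0 mV / 49.21 mV
G = 60.96

60.96


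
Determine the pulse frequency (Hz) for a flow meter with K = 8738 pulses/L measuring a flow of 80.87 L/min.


Frequency = K * Q / 60 (converting L/min to L/s).
f = 8738 * 80.87 / 60
f = 706642.06 / 60
f = 11777.37 Hz

11777.37 Hz


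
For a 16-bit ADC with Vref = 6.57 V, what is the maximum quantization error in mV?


The maximum quantization error is +/- LSB/2.
LSB = Vref / 2^n = 6.57 / 65536 = 0.00010025 V
Max error = LSB / 2 = 0.00010025 / 2 = 5.013e-05 V
Max error = 0.0501 mV

0.0501 mV


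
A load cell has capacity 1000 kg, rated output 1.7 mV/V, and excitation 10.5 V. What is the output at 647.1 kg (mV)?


Vout = rated_output * Vex * (load / capacity).
Vout = 1.7 * 10.5 * (647.1 / 1000)
Vout = 1.7 * 10.5 * 0.6471
Vout = 11.551 mV

11.551 mV


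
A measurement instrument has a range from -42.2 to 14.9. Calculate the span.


Span = upper range - lower range.
Span = 14.9 - (-42.2)
Span = 57.1

57.1


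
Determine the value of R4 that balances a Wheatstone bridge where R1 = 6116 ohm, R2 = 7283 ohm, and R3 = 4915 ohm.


At balance: R1*R4 = R2*R3, so R4 = R2*R3/R1.
R4 = 7283 * 4915 / 6116
R4 = 35795945 / 6116
R4 = 5852.84 ohm

5852.84 ohm


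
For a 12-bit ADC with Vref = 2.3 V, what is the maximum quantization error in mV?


The maximum quantization error is +/- LSB/2.
LSB = Vref / 2^n = 2.3 / 4096 = 0.00056152 V
Max error = LSB / 2 = 0.00056152 / 2 = 0.00028076 V
Max error = 0.2808 mV

0.2808 mV


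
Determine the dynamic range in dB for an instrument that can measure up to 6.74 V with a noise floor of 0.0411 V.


Dynamic range = 20 * log10(Vmax / Vnoise).
DR = 20 * log10(6.74 / 0.0411)
DR = 20 * log10(163.99)
DR = 44.3 dB

44.3 dB


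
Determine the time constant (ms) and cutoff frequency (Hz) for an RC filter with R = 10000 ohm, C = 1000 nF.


Time constant: tau = R * C.
tau = 10000 * 1.00e-06 = 0.01 s
tau = 10.0 ms
Cutoff frequency: fc = 1 / (2*pi*R*C).
fc = 1 / (2*pi*0.01) = 15.92 Hz

tau = 10.0 ms, fc = 15.92 Hz


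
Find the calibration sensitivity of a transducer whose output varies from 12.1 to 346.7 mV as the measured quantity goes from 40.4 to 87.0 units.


Sensitivity = (y2 - y1) / (x2 - x1).
S = (346.7 - 12.1) / (87.0 - 40.4)
S = 334.6 / 46.6
S = 7.1803 mV/unit

7.1803 mV/unit


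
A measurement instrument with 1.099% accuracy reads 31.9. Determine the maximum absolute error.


Absolute error = (accuracy% / 100) * reading.
Error = (1.099 / 100) * 31.9
Error = 0.01099 * 31.9
Error = 0.3506

0.3506


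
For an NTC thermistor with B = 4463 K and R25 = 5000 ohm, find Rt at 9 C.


NTC thermistor equation: Rt = R25 * exp(B * (1/T - 1/T25)).
T in Kelvin: 282.15 K, T25 = 298.15 K
1/T - 1/T25 = 1/282.15 - 1/298.15 = 0.0001902
B * (1/T - 1/T25) = 4463 * 0.0001902 = 0.8489
Rt = 5000 * exp(0.8489) = 11684.8 ohm

11684.8 ohm


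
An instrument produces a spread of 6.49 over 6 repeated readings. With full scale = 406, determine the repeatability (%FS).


Repeatability = (spread / full scale) * 100%.
R = (6.49 / 406) * 100
R = 1.599 %FS

1.599 %FS


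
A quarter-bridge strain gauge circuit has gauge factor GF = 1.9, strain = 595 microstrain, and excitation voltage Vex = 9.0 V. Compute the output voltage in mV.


Quarter bridge output: Vout = (GF * epsilon * Vex) / 4.
Vout = (1.9 * 595e-6 * 9.0) / 4
Vout = 0.0101745 / 4 V
Vout = 0.00254362 V = 2.5436 mV

2.5436 mV


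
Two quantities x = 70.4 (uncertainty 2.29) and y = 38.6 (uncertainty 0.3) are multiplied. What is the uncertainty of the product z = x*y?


For a product z = x*y, the relative uncertainty is:
uz/z = sqrt((ux/x)^2 + (uy/y)^2)
Relative uncertainties: ux/x = 2.29/70.4 = 0.032528
uy/y = 0.3/38.6 = 0.007772
z = 70.4 * 38.6 = 2717.4
uz = 2717.4 * sqrt(0.032528^2 + 0.007772^2) = 90.882

90.882


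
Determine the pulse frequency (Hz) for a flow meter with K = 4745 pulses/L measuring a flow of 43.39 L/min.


Frequency = K * Q / 60 (converting L/min to L/s).
f = 4745 * 43.39 / 60
f = 205885.55 / 60
f = 3431.43 Hz

3431.43 Hz


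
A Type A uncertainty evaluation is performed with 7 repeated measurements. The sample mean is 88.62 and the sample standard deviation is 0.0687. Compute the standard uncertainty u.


The standard uncertainty for Type A evaluation is u = s / sqrt(n).
u = 0.0687 / sqrt(7)
u = 0.0687 / 2.6458
u = 0.026

0.026


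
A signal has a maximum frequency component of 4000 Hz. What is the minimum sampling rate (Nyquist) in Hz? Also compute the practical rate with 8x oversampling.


By Nyquist theorem, fs_min = 2 * fmax.
fs_min = 2 * 4000 = 8000 Hz
Practical rate = 8 * fs_min = 8 * 8000 = 64000 Hz

fs_min = 8000 Hz, fs_practical = 64000 Hz


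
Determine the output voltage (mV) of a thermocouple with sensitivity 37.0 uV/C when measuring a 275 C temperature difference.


The thermocouple output V = sensitivity * dT.
V = 37.0 uV/C * 275 C
V = 10175.0 uV
V = 10.175 mV

10.175 mV


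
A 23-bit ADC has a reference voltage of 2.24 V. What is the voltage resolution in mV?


The resolution (LSB) of an ADC is Vref / 2^n.
LSB = 2.24 / 2^23
LSB = 2.24 / 8388608
LSB = 2.7e-07 V = 0.00026703 mV

0.00026703 mV


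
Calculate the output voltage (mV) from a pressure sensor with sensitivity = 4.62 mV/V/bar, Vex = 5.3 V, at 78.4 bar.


Output = sensitivity * Vex * P.
Vout = 4.62 * 5.3 * 78.4
Vout = 24.486 * 78.4
Vout = 1919.7 mV

1919.7 mV


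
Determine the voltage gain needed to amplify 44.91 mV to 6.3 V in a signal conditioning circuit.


Gain = Vout / Vin (converting to same units).
G = 6.3 V / 44.91 mV
G = 6300.0 mV / 44.91 mV
G = 140.28

140.28


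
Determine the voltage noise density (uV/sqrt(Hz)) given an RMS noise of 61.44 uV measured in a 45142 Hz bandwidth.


Noise spectral density = Vrms / sqrt(BW).
NSD = 61.44 / sqrt(45142)
NSD = 61.44 / 212.4665
NSD = 0.2892 uV/sqrt(Hz)

0.2892 uV/sqrt(Hz)


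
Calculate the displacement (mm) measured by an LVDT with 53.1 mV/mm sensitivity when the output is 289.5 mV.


Displacement = Vout / sensitivity.
d = 289.5 / 53.1
d = 5.452 mm

5.452 mm


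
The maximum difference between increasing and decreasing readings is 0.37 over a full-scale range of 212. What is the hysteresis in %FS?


Hysteresis = (max difference / full scale) * 100%.
H = (0.37 / 212) * 100
H = 0.175 %FS

0.175 %FS


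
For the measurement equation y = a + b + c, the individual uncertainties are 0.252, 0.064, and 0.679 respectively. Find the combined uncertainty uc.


For a sum of independent quantities, uc = sqrt(u1^2 + u2^2 + u3^2).
uc = sqrt(0.252^2 + 0.064^2 + 0.679^2)
uc = sqrt(0.063504 + 0.004096 + 0.461041)
uc = 0.7271

0.7271


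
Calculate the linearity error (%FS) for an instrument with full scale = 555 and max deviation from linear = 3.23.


Linearity error = (max deviation / full scale) * 100%.
Linearity = (3.23 / 555) * 100
Linearity = 0.582 %FS

0.582 %FS


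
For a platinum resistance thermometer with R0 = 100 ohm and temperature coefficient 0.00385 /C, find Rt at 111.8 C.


The RTD equation: Rt = R0 * (1 + alpha * T).
Rt = 100 * (1 + 0.00385 * 111.8)
Rt = 100 * (1 + 0.43043)
Rt = 100 * 1.43043
Rt = 143.043 ohm

143.043 ohm


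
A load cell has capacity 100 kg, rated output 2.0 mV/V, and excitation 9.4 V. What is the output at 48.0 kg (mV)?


Vout = rated_output * Vex * (load / capacity).
Vout = 2.0 * 9.4 * (48.0 / 100)
Vout = 2.0 * 9.4 * 0.48
Vout = 9.024 mV

9.024 mV


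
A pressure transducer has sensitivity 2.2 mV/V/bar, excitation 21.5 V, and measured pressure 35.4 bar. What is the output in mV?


Output = sensitivity * Vex * P.
Vout = 2.2 * 21.5 * 35.4
Vout = 47.3 * 35.4
Vout = 1674.42 mV

1674.42 mV


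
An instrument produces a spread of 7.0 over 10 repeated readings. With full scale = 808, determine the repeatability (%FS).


Repeatability = (spread / full scale) * 100%.
R = (7.0 / 808) * 100
R = 0.866 %FS

0.866 %FS


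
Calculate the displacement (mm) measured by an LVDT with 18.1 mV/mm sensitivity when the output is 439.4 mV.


Displacement = Vout / sensitivity.
d = 439.4 / 18.1
d = 24.276 mm

24.276 mm


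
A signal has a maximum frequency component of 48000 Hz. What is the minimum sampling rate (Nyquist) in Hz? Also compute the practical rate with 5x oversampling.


By Nyquist theorem, fs_min = 2 * fmax.
fs_min = 2 * 48000 = 96000 Hz
Practical rate = 5 * fs_min = 5 * 96000 = 480000 Hz

fs_min = 96000 Hz, fs_practical = 480000 Hz


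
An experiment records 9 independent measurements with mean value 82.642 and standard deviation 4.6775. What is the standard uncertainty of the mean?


The standard uncertainty for Type A evaluation is u = s / sqrt(n).
u = 4.6775 / sqrt(9)
u = 4.6775 / 3.0
u = 1.5592

1.5592


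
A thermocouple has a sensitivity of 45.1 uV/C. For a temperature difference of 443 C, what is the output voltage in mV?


The thermocouple output V = sensitivity * dT.
V = 45.1 uV/C * 443 C
V = 19979.3 uV
V = 19.979 mV

19.979 mV


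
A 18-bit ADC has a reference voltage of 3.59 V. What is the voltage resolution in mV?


The resolution (LSB) of an ADC is Vref / 2^n.
LSB = 3.59 / 2^18
LSB = 3.59 / 262144
LSB = 1.369e-05 V = 0.01369476 mV

0.01369476 mV


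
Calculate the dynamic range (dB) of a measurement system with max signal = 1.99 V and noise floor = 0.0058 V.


Dynamic range = 20 * log10(Vmax / Vnoise).
DR = 20 * log10(1.99 / 0.0058)
DR = 20 * log10(343.1)
DR = 50.71 dB

50.71 dB


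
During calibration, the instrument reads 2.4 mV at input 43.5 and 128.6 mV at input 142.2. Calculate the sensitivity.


Sensitivity = (y2 - y1) / (x2 - x1).
S = (128.6 - 2.4) / (142.2 - 43.5)
S = 126.2 / 98.7
S = 1.2786 mV/unit

1.2786 mV/unit


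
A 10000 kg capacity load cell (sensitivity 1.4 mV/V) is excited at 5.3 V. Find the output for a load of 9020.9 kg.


Vout = rated_output * Vex * (load / capacity).
Vout = 1.4 * 5.3 * (9020.9 / 10000)
Vout = 1.4 * 5.3 * 0.90209
Vout = 6.694 mV

6.694 mV


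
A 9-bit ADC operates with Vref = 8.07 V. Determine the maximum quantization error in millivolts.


The maximum quantization error is +/- LSB/2.
LSB = Vref / 2^n = 8.07 / 512 = 0.01576172 V
Max error = LSB / 2 = 0.01576172 / 2 = 0.00788086 V
Max error = 7.8809 mV

7.8809 mV


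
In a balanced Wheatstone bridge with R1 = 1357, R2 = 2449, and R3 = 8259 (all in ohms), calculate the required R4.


At balance: R1*R4 = R2*R3, so R4 = R2*R3/R1.
R4 = 2449 * 8259 / 1357
R4 = 20226291 / 1357
R4 = 14905.15 ohm

14905.15 ohm


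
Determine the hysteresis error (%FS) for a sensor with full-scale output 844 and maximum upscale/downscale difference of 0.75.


Hysteresis = (max difference / full scale) * 100%.
H = (0.75 / 844) * 100
H = 0.089 %FS

0.089 %FS


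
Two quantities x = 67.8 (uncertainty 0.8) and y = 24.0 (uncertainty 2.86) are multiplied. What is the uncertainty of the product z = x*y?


For a product z = x*y, the relative uncertainty is:
uz/z = sqrt((ux/x)^2 + (uy/y)^2)
Relative uncertainties: ux/x = 0.8/67.8 = 0.011799
uy/y = 2.86/24.0 = 0.119167
z = 67.8 * 24.0 = 1627.2
uz = 1627.2 * sqrt(0.011799^2 + 0.119167^2) = 194.856

194.856


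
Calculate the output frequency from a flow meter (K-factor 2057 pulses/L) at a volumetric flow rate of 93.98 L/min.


Frequency = K * Q / 60 (converting L/min to L/s).
f = 2057 * 93.98 / 60
f = 193316.86 / 60
f = 3221.95 Hz

3221.95 Hz


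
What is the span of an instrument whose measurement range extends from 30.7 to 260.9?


Span = upper range - lower range.
Span = 260.9 - (30.7)
Span = 230.2

230.2


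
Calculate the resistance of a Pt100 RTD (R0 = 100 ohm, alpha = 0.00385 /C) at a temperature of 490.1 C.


The RTD equation: Rt = R0 * (1 + alpha * T).
Rt = 100 * (1 + 0.00385 * 490.1)
Rt = 100 * (1 + 1.886885)
Rt = 100 * 2.886885
Rt = 288.689 ohm

288.689 ohm


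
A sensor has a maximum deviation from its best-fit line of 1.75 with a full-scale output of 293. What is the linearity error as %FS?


Linearity error = (max deviation / full scale) * 100%.
Linearity = (1.75 / 293) * 100
Linearity = 0.597 %FS

0.597 %FS


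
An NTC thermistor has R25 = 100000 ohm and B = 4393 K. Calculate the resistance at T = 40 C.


NTC thermistor equation: Rt = R25 * exp(B * (1/T - 1/T25)).
T in Kelvin: 313.15 K, T25 = 298.15 K
1/T - 1/T25 = 1/313.15 - 1/298.15 = -0.00016066
B * (1/T - 1/T25) = 4393 * -0.00016066 = -0.7058
Rt = 100000 * exp(-0.7058) = 49372.7 ohm

49372.7 ohm


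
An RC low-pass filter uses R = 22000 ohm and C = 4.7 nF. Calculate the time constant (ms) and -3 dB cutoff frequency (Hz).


Time constant: tau = R * C.
tau = 22000 * 4.70e-09 = 0.0001034 s
tau = 0.1034 ms
Cutoff frequency: fc = 1 / (2*pi*R*C).
fc = 1 / (2*pi*0.0001034) = 1539.22 Hz

tau = 0.1034 ms, fc = 1539.22 Hz


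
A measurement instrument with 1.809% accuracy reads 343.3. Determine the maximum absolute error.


Absolute error = (accuracy% / 100) * reading.
Error = (1.809 / 100) * 343.3
Error = 0.01809 * 343.3
Error = 6.2103

6.2103


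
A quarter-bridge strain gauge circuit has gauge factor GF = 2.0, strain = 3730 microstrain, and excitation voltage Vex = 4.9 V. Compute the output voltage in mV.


Quarter bridge output: Vout = (GF * epsilon * Vex) / 4.
Vout = (2.0 * 3730e-6 * 4.9) / 4
Vout = 0.036554 / 4 V
Vout = 0.0091385 V = 9.1385 mV

9.1385 mV


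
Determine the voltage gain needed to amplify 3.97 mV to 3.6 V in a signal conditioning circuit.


Gain = Vout / Vin (converting to same units).
G = 3.6 V / 3.97 mV
G = 3600.0 mV / 3.97 mV
G = 906.8

906.8


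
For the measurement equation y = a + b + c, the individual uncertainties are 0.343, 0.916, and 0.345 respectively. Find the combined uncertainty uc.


For a sum of independent quantities, uc = sqrt(u1^2 + u2^2 + u3^2).
uc = sqrt(0.343^2 + 0.916^2 + 0.345^2)
uc = sqrt(0.117649 + 0.839056 + 0.119025)
uc = 1.0372

1.0372


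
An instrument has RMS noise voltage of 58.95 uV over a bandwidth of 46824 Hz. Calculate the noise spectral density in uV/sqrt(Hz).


Noise spectral density = Vrms / sqrt(BW).
NSD = 58.95 / sqrt(46824)
NSD = 58.95 / 216.3885
NSD = 0.2724 uV/sqrt(Hz)

0.2724 uV/sqrt(Hz)


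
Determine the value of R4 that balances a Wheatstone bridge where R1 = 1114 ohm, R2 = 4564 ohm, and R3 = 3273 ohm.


At balance: R1*R4 = R2*R3, so R4 = R2*R3/R1.
R4 = 4564 * 3273 / 1114
R4 = 14937972 / 1114
R4 = 13409.31 ohm

13409.31 ohm


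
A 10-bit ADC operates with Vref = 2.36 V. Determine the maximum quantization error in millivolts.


The maximum quantization error is +/- LSB/2.
LSB = Vref / 2^n = 2.36 / 1024 = 0.00230469 V
Max error = LSB / 2 = 0.00230469 / 2 = 0.00115234 V
Max error = 1.1523 mV

1.1523 mV


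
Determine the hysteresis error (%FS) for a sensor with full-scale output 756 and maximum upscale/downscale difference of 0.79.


Hysteresis = (max difference / full scale) * 100%.
H = (0.79 / 756) * 100
H = 0.104 %FS

0.104 %FS


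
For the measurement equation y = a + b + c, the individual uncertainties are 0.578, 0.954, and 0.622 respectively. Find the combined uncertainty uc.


For a sum of independent quantities, uc = sqrt(u1^2 + u2^2 + u3^2).
uc = sqrt(0.578^2 + 0.954^2 + 0.622^2)
uc = sqrt(0.334084 + 0.910116 + 0.386884)
uc = 1.2771

1.2771


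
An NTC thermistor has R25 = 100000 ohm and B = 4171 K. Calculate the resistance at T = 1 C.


NTC thermistor equation: Rt = R25 * exp(B * (1/T - 1/T25)).
T in Kelvin: 274.15 K, T25 = 298.15 K
1/T - 1/T25 = 1/274.15 - 1/298.15 = 0.00029362
B * (1/T - 1/T25) = 4171 * 0.00029362 = 1.2247
Rt = 100000 * exp(1.2247) = 340313.2 ohm

340313.2 ohm


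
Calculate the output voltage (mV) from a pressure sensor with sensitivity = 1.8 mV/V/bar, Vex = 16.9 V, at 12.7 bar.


Output = sensitivity * Vex * P.
Vout = 1.8 * 16.9 * 12.7
Vout = 30.42 * 12.7
Vout = 386.33 mV

386.33 mV
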